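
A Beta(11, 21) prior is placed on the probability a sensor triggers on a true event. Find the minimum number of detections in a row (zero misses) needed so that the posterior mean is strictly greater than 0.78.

k = 64

After k detections and 0 misses the posterior is Beta(11+k, 21), with mean (11+k)/(11+21+k).
Set (11+k)/(32+k) > 0.78 and solve: k > (0.78·32 − 11)/(1 − 0.78) = 63.455.
The smallest integer exceeding 63.455 is 64.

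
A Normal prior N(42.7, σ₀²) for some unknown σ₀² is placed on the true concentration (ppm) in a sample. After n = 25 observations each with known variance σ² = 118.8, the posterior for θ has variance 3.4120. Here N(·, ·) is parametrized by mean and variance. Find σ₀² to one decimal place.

σ₀² = 12.1

Posterior precision equals prior precision plus data precision: 1/σ_n² = 1/σ₀² + n/σ².
So 1/σ₀² = 1/3.4120 − 25/118.8 = 0.293083 − 0.210438 = 0.082645.
Hence σ₀² = 1/0.082645 ≈ 12.1.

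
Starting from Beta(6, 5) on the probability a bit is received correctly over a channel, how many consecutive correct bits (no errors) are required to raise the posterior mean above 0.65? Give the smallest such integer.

k = 4

After k correct bits and 0 errors the posterior is Beta(6+k, 5), with mean (6+k)/(6+5+k).
Set (6+k)/(11+k) > 0.65 and solve: k > (0.65·11 − 6)/(1 − 0.65) = 3.286.
The smallest integer exceeding 3.286 is 4, and checking k=4: (10)/(15) = 0.6667 > 0.65.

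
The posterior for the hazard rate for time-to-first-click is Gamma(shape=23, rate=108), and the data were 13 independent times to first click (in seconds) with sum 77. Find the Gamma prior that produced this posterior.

For an exponential likelihood with a Gamma(α, β) prior on the rate, n observations with total T give posterior Gamma(α+n, β+T).
So α = 23 − 13 = 10 and β = 108 − 77 = 31.

Gamma(shape=10, rate=31)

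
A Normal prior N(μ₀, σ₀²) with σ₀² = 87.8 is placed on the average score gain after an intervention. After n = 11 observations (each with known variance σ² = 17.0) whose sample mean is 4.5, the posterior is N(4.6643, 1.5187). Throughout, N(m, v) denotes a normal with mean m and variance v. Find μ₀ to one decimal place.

The posterior mean is a precision-weighted average: μ_n = (τ₀μ₀ + τ_data·x̄)/(τ₀+τ_data), with τ₀=1/σ₀² and τ_data=n/σ².
Here τ₀ = 1/87.8 = 0.011390 and τ_data = 11/17.0 = 0.647059, so τ_n = 0.658449.
Rearranging for μ₀: μ₀ = (μ_n·τ_n − τ_data·x̄)/τ₀ = (4.6643·0.658449 − 0.647059·4.5) / 0.011390 = 0.159438/0.011390 ≈ 14.0.

μ₀ = 14.0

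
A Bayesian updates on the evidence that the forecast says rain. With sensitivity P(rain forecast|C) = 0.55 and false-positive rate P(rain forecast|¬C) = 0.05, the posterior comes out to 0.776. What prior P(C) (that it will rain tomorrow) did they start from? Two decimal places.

Bayes' rule in odds form gives O(C|E) = O(C)·[P(E|C)/P(E|¬C)], hence O(C) = O(C|E)/LR.
Posterior odds = 0.776/(1−0.776) = 3.4643. LR = 0.55/0.05 = 11.0000.
Prior odds = 3.4643/11.0000 = 0.3149, so P(C) = 0.3149/(1+0.3149) ≈ 0.24.

P(C) = 0.24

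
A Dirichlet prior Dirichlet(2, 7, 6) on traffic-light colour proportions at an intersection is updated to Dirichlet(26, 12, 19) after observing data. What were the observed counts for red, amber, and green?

For a Dirichlet(α) prior with multinomial counts c, the posterior is Dirichlet(α + c) componentwise.
Counts are posterior − prior componentwise: 26−2=24, 12−7=5, 19−6=13.

counts (24, 5, 13)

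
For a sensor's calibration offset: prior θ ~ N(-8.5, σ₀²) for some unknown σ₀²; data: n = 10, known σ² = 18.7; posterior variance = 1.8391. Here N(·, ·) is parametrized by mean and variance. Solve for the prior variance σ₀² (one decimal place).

σ₀² = 111.3

Posterior precision equals prior precision plus data precision: 1/σ_n² = 1/σ₀² + n/σ².
So 1/σ₀² = 1/1.8391 − 10/18.7 = 0.543744 − 0.534759 = 0.008985.
Hence σ₀² = 1/0.008985 ≈ 111.3.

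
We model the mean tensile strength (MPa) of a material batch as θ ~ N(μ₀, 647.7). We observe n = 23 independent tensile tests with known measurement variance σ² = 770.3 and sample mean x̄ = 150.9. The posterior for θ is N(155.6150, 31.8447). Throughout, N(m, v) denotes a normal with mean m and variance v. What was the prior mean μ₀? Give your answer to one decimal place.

μ₀ = 246.8

With known observation variance, the Normal–Normal posterior has precision τ_n = τ₀ + n/σ² and mean μ_n = (τ₀μ₀ + (n/σ²)x̄)/τ_n.
Here τ₀ = 1/647.7 = 0.001544 and τ_data = 23/770.3 = 0.029858, so τ_n = 0.031402.
Rearranging for μ₀: μ₀ = (μ_n·τ_n − τ_data·x̄)/τ₀ = (155.6150·0.031402 − 0.029858·150.9) / 0.001544 = 0.381050/0.001544 ≈ 246.8.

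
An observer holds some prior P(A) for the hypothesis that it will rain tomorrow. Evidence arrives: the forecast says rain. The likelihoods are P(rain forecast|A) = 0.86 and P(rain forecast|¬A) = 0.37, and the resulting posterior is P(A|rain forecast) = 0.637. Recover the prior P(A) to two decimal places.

P(A) = 0.43

In odds form, posterior odds = prior odds × likelihood ratio, so prior odds = posterior odds ÷ LR.
Posterior odds = 0.637/(1−0.637) = 1.7548. LR = 0.86/0.37 = 2.3243.
Prior odds = 1.7548/2.3243 = 0.7550, so P(A) = 0.7550/(1+0.7550) ≈ 0.43.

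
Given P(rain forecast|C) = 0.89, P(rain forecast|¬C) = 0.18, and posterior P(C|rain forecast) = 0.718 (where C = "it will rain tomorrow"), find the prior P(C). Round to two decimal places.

Bayes' rule in odds form gives O(C|E) = O(C)·[P(E|C)/P(E|¬C)], hence O(C) = O(C|E)/LR.
Posterior odds = 0.718/(1−0.718) = 2.5461. LR = 0.89/0.18 = 4.9444.
Prior odds = 2.5461/4.9444 = 0.5149, so P(C) = 0.5149/(1+0.5149) ≈ 0.34.

P(C) = 0.34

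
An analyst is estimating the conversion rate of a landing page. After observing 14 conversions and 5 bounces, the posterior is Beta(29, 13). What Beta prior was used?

A Beta(a, b) prior with s successes and f failures in binomial data gives a Beta(a+s, b+f) posterior.
So a = 29 − 14 = 15 and b = 13 − 5 = 8.

Beta(15, 8)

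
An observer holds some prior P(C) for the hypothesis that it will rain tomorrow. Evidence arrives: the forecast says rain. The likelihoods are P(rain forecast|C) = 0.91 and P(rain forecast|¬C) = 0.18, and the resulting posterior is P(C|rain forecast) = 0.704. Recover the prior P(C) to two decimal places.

P(C) = 0.32

Bayes' rule in odds form gives O(C|E) = O(C)·[P(E|C)/P(E|¬C)], hence O(C) = O(C|E)/LR.
Posterior odds = 0.704/(1−0.704) = 2.3784. LR = 0.91/0.18 = 5.0556.
Prior odds = 2.3784/5.0556 = 0.4704, so P(C) = 0.4704/(1+0.4704) ≈ 0.32.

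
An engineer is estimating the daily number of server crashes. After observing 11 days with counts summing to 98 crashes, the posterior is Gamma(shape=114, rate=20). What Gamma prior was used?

Gamma(shape=16, rate=9)

Gamma–Poisson conjugacy: posterior shape = α + Σxᵢ, posterior rate = β + n.
So α = 114 − 98 = 16 and β = 20 − 11 = 9.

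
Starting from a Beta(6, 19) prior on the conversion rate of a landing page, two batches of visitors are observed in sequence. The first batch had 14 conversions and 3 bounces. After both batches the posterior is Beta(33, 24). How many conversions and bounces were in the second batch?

13 conversions and 2 bounces

Sequential conjugate updates are equivalent to a single update on the pooled data, so total successes = posterior α − prior α and total failures = posterior β − prior β.
Total across both batches: 33−6=27 conversions, 24−19=5 bounces.
Subtract the first batch: 27−14=13 conversions and 5−3=2 bounces.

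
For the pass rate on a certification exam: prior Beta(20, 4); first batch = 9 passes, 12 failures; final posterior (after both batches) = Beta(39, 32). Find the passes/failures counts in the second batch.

Because Beta–binomial updating is additive in the counts, the combined data contributed (α_post−α_prior, β_post−β_prior) successes and failures.
Total across both batches: 39−20=19 passes, 32−4=28 failures.
Subtract the first batch: 19−9=10 passes and 28−12=16 failures.

10 passes and 16 failures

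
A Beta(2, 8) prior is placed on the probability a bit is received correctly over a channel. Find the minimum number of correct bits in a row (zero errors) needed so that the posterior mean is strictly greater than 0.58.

k = 10

After k correct bits and 0 errors the posterior is Beta(2+k, 8), with mean (2+k)/(2+8+k).
Set (2+k)/(10+k) > 0.58 and solve: k > (0.58·10 − 2)/(1 − 0.58) = 9.048.
The smallest integer exceeding 9.048 is 10.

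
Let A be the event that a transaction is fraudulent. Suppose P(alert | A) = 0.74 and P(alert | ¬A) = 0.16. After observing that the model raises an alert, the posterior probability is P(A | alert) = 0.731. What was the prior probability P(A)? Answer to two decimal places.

Bayes' rule in odds form gives O(A|E) = O(A)·[P(E|A)/P(E|¬A)], hence O(A) = O(A|E)/LR.
Posterior odds = 0.731/(1−0.731) = 2.7175. LR = 0.74/0.16 = 4.6250.
Prior odds = 2.7175/4.6250 = 0.5876, so P(A) = 0.5876/(1+0.5876) ≈ 0.37.

P(A) = 0.37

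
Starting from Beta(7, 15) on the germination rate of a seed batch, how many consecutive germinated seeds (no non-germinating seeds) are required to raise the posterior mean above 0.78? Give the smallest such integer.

After k germinated seeds and 0 non-germinating seeds the posterior is Beta(7+k, 15), with mean (7+k)/(7+15+k).
Set (7+k)/(22+k) > 0.78 and solve: k > (0.78·22 − 7)/(1 − 0.78) = 46.182.
The smallest integer exceeding 46.182 is 47.

k = 47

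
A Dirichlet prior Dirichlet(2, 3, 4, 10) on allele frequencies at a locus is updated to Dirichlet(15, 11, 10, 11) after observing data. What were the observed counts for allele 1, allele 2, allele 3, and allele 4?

counts (13, 8, 6, 1)

For a Dirichlet(α) prior with multinomial counts c, the posterior is Dirichlet(α + c) componentwise.
Counts are posterior − prior componentwise: 15−2=13, 11−3=8, 10−4=6, 11−10=1.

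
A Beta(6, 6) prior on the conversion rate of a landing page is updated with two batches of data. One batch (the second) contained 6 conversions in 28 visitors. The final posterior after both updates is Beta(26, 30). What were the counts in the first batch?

Because Beta–binomial updating is additive in the counts, the combined data contributed (α_post−α_prior, β_post−β_prior) successes and failures.
Total across both batches: 26−6=20 conversions, 30−6=24 bounces.
Subtract the second batch: 20−6=14 conversions and 24−22=2 bounces.

14 conversions and 2 bounces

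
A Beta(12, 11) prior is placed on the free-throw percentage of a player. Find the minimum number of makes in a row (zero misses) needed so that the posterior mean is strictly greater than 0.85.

k = 51

After k makes and 0 misses the posterior is Beta(12+k, 11), with mean (12+k)/(12+11+k).
Set (12+k)/(23+k) > 0.85 and solve: k > (0.85·23 − 12)/(1 − 0.85) = 50.333.
The smallest integer exceeding 50.333 is 51, and checking k=51: (63)/(74) = 0.8514 > 0.85.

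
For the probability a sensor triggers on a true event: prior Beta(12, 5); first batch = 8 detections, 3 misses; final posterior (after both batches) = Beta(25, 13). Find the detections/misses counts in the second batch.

5 detections and 5 misses

Sequential conjugate updates are equivalent to a single update on the pooled data, so total successes = posterior α − prior α and total failures = posterior β − prior β.
Total across both batches: 25−12=13 detections, 13−5=8 misses.
Subtract the first batch: 13−8=5 detections and 8−3=5 misses.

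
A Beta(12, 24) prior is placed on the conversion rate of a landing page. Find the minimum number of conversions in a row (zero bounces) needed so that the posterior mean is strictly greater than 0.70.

After k conversions and 0 bounces the posterior is Beta(12+k, 24), with mean (12+k)/(12+24+k).
Set (12+k)/(36+k) > 0.70 and solve: k > (0.70·36 − 12)/(1 − 0.70) = 44.000.
The smallest integer exceeding 44.000 is 45.

k = 45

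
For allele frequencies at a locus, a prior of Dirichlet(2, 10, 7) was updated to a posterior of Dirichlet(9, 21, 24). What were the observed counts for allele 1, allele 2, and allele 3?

counts (7, 11, 17)

For a Dirichlet(α) prior with multinomial counts c, the posterior is Dirichlet(α + c) componentwise.
Counts are posterior − prior componentwise: 9−2=7, 21−10=11, 24−7=17.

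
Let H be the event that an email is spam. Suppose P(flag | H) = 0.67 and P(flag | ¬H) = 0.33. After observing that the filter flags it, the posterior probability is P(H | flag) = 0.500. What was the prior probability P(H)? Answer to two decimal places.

Bayes' rule in odds form gives O(H|E) = O(H)·[P(E|H)/P(E|¬H)], hence O(H) = O(H|E)/LR.
Posterior odds = 0.500/(1−0.500) = 1.0000. LR = 0.67/0.33 = 2.0303.
Prior odds = 1.0000/2.0303 = 0.4925, so P(H) = 0.4925/(1+0.4925) ≈ 0.33.

P(H) = 0.33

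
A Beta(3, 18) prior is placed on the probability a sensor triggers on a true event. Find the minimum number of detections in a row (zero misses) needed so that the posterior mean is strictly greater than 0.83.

After k detections and 0 misses the posterior is Beta(3+k, 18), with mean (3+k)/(3+18+k).
Set (3+k)/(21+k) > 0.83 and solve: k > (0.83·21 − 3)/(1 − 0.83) = 84.882.
The smallest integer exceeding 84.882 is 85, and checking k=85: (88)/(106) = 0.8302 > 0.83.

k = 85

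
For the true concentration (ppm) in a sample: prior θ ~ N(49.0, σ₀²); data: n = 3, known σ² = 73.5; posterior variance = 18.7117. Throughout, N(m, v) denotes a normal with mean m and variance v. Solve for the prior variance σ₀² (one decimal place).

For the Normal–Normal model with known σ², precisions add: τ_n = τ₀ + n/σ².
So 1/σ₀² = 1/18.7117 − 3/73.5 = 0.053442 − 0.040816 = 0.012626.
Hence σ₀² = 1/0.012626 ≈ 79.2.

σ₀² = 79.2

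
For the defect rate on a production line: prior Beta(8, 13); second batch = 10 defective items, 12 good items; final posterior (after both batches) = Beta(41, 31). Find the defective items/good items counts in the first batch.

Sequential conjugate updates are equivalent to a single update on the pooled data, so total successes = posterior α − prior α and total failures = posterior β − prior β.
Total across both batches: 41−8=33 defective items, 31−13=18 good items.
Subtract the second batch: 33−10=23 defective items and 18−12=6 good items.

23 defective items and 6 good items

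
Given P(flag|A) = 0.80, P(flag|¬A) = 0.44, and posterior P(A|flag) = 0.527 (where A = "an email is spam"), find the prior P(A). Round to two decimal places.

P(A) = 0.38

Bayes' rule in odds form gives O(A|E) = O(A)·[P(E|A)/P(E|¬A)], hence O(A) = O(A|E)/LR.
Posterior odds = 0.527/(1−0.527) = 1.1142. LR = 0.80/0.44 = 1.8182.
Prior odds = 1.1142/1.8182 = 0.6128, so P(A) = 0.6128/(1+0.6128) ≈ 0.38.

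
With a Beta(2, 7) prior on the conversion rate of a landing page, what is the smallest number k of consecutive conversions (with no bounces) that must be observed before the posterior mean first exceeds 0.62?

k = 10

After k conversions and 0 bounces the posterior is Beta(2+k, 7), with mean (2+k)/(2+7+k).
Set (2+k)/(9+k) > 0.62 and solve: k > (0.62·9 − 2)/(1 − 0.62) = 9.421.
The smallest integer exceeding 9.421 is 10, and checking k=10: (12)/(19) = 0.6316 > 0.62.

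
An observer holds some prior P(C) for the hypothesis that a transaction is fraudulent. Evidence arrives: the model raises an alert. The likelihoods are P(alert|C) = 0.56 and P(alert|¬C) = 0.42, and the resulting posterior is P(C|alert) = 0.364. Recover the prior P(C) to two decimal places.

In odds form, posterior odds = prior odds × likelihood ratio, so prior odds = posterior odds ÷ LR.
Posterior odds = 0.364/(1−0.364) = 0.5723. LR = 0.56/0.42 = 1.3333.
Prior odds = 0.5723/1.3333 = 0.4292, so P(C) = 0.4292/(1+0.4292) ≈ 0.30.

P(C) = 0.30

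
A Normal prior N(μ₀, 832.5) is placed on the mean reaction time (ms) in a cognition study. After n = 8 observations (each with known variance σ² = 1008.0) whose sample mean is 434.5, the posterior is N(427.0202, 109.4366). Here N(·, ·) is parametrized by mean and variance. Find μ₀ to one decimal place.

The posterior mean is a precision-weighted average: μ_n = (τ₀μ₀ + τ_data·x̄)/(τ₀+τ_data), with τ₀=1/σ₀² and τ_data=n/σ².
Here τ₀ = 1/832.5 = 0.001201 and τ_data = 8/1008.0 = 0.007937, so τ_n = 0.009138.
Rearranging for μ₀: μ₀ = (μ_n·τ_n − τ_data·x̄)/τ₀ = (427.0202·0.009138 − 0.007937·434.5) / 0.001201 = 0.453484/0.001201 ≈ 377.6.

μ₀ = 377.6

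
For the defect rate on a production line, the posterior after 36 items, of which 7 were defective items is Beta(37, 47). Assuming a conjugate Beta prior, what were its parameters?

Beta(30, 18)

Beta is conjugate to the binomial likelihood: posterior = Beta(a+s, b+f).
So a = 37 − 7 = 30 and b = 47 − 29 = 18.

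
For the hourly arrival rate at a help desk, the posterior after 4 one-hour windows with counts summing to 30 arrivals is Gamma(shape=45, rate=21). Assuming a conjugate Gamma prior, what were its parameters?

A Gamma(α, β) prior (rate parametrization) on a Poisson rate with n observations summing to S gives posterior Gamma(α+S, β+n).
So α = 45 − 30 = 15 and β = 21 − 4 = 17.

Gamma(shape=15, rate=17)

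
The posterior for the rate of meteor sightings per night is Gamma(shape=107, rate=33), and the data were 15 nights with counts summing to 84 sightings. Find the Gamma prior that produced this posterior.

Gamma(shape=23, rate=18)

A Gamma(α, β) prior (rate parametrization) on a Poisson rate with n observations summing to S gives posterior Gamma(α+S, β+n).
So α = 107 − 84 = 23 and β = 33 − 15 = 18.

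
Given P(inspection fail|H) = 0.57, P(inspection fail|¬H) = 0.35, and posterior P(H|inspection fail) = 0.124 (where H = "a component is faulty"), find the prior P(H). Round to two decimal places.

P(H) = 0.08

In odds form, posterior odds = prior odds × likelihood ratio, so prior odds = posterior odds ÷ LR.
Posterior odds = 0.124/(1−0.124) = 0.1416. LR = 0.57/0.35 = 1.6286.
Prior odds = 0.1416/1.6286 = 0.0869, so P(H) = 0.0869/(1+0.0869) ≈ 0.08.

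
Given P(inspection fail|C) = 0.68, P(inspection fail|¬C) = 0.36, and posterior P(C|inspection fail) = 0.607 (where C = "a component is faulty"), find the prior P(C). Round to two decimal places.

P(C) = 0.45

Bayes' rule in odds form gives O(C|E) = O(C)·[P(E|C)/P(E|¬C)], hence O(C) = O(C|E)/LR.
Posterior odds = 0.607/(1−0.607) = 1.5445. LR = 0.68/0.36 = 1.8889.
Prior odds = 1.5445/1.8889 = 0.8177, so P(C) = 0.8177/(1+0.8177) ≈ 0.45.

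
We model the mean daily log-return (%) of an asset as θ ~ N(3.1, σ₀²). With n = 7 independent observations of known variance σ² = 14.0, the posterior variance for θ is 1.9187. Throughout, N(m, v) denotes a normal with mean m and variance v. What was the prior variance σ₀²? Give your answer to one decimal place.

For the Normal–Normal model with known σ², precisions add: τ_n = τ₀ + n/σ².
So 1/σ₀² = 1/1.9187 − 7/14.0 = 0.521186 − 0.500000 = 0.021186.
Hence σ₀² = 1/0.021186 ≈ 47.2.

σ₀² = 47.2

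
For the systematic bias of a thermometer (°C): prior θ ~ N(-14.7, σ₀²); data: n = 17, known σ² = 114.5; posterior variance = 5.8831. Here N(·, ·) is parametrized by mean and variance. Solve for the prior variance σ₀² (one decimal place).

Posterior precision equals prior precision plus data precision: 1/σ_n² = 1/σ₀² + n/σ².
So 1/σ₀² = 1/5.8831 − 17/114.5 = 0.169978 − 0.148472 = 0.021506.
Hence σ₀² = 1/0.021506 ≈ 46.5.

σ₀² = 46.5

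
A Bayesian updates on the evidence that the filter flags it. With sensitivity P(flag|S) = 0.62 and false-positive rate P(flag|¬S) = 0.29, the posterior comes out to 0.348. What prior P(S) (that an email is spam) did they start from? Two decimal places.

In odds form, posterior odds = prior odds × likelihood ratio, so prior odds = posterior odds ÷ LR.
Posterior odds = 0.348/(1−0.348) = 0.5337. LR = 0.62/0.29 = 2.1379.
Prior odds = 0.5337/2.1379 = 0.2496, so P(S) = 0.2496/(1+0.2496) ≈ 0.20.

P(S) = 0.20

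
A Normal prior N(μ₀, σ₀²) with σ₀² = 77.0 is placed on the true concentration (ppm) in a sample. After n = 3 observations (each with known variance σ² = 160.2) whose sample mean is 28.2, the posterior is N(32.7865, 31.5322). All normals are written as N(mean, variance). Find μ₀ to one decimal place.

The posterior mean is a precision-weighted average: μ_n = (τ₀μ₀ + τ_data·x̄)/(τ₀+τ_data), with τ₀=1/σ₀² and τ_data=n/σ².
Here τ₀ = 1/77.0 = 0.012987 and τ_data = 3/160.2 = 0.018727, so τ_n = 0.031714.
Rearranging for μ₀: μ₀ = (μ_n·τ_n − τ_data·x̄)/τ₀ = (32.7865·0.031714 − 0.018727·28.2) / 0.012987 = 0.511690/0.012987 ≈ 39.4.

μ₀ = 39.4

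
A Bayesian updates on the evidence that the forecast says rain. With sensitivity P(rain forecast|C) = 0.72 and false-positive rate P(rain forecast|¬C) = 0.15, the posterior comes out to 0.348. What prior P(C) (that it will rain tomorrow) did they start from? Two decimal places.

P(C) = 0.10

In odds form, posterior odds = prior odds × likelihood ratio, so prior odds = posterior odds ÷ LR.
Posterior odds = 0.348/(1−0.348) = 0.5337. LR = 0.72/0.15 = 4.8000.
Prior odds = 0.5337/4.8000 = 0.1112, so P(C) = 0.1112/(1+0.1112) ≈ 0.10.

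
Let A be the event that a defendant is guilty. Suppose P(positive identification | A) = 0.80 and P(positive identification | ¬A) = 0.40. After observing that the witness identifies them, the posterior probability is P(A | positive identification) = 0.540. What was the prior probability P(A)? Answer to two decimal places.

P(A) = 0.37

In odds form, posterior odds = prior odds × likelihood ratio, so prior odds = posterior odds ÷ LR.
Posterior odds = 0.540/(1−0.540) = 1.1739. LR = 0.80/0.40 = 2.0000.
Prior odds = 1.1739/2.0000 = 0.5869, so P(A) = 0.5869/(1+0.5869) ≈ 0.37.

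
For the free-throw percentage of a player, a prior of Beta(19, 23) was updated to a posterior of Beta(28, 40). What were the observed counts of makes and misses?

Beta is conjugate to the binomial likelihood: posterior = Beta(a+s, b+f).
Match parameters: s=28−19=9, f=40−23=17.

9 makes and 17 misses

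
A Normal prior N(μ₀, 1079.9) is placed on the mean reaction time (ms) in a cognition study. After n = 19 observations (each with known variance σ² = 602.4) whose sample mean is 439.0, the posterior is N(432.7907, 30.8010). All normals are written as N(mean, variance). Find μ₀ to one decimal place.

μ₀ = 221.3

With known observation variance, the Normal–Normal posterior has precision τ_n = τ₀ + n/σ² and mean μ_n = (τ₀μ₀ + (n/σ²)x̄)/τ_n.
Here τ₀ = 1/1079.9 = 0.000926 and τ_data = 19/602.4 = 0.031541, so τ_n = 0.032467.
Rearranging for μ₀: μ₀ = (μ_n·τ_n − τ_data·x̄)/τ₀ = (432.7907·0.032467 − 0.031541·439.0) / 0.000926 = 0.204917/0.000926 ≈ 221.3.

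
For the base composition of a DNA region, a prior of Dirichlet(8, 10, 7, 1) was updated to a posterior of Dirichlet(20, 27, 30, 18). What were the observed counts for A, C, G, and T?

For a Dirichlet(α) prior with multinomial counts c, the posterior is Dirichlet(α + c) componentwise.
Counts are posterior − prior componentwise: 20−8=12, 27−10=17, 30−7=23, 18−1=17.

counts (12, 17, 23, 17)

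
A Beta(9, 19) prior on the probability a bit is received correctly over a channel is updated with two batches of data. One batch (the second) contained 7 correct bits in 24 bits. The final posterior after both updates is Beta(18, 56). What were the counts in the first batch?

2 correct bits and 20 errors

Sequential conjugate updates are equivalent to a single update on the pooled data, so total successes = posterior α − prior α and total failures = posterior β − prior β.
Total across both batches: 18−9=9 correct bits, 56−19=37 errors.
Subtract the second batch: 9−7=2 correct bits and 37−17=20 errors.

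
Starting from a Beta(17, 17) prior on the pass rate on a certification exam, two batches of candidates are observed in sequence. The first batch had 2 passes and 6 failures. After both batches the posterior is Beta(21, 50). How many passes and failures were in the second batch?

Because Beta–binomial updating is additive in the counts, the combined data contributed (α_post−α_prior, β_post−β_prior) successes and failures.
Total across both batches: 21−17=4 passes, 50−17=33 failures.
Subtract the first batch: 4−2=2 passes and 33−6=27 failures.

2 passes and 27 failures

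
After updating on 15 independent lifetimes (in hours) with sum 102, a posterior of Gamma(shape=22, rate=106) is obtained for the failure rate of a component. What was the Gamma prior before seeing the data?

Gamma(shape=7, rate=4)

For an exponential likelihood with a Gamma(α, β) prior on the rate, n observations with total T give posterior Gamma(α+n, β+T).
So α = 22 − 15 = 7 and β = 106 − 102 = 4.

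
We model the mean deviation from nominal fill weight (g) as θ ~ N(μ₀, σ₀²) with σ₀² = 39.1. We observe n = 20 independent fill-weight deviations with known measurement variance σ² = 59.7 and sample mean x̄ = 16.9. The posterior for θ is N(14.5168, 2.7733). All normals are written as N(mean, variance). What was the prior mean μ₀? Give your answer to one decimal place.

μ₀ = -16.7

The posterior mean is a precision-weighted average: μ_n = (τ₀μ₀ + τ_data·x̄)/(τ₀+τ_data), with τ₀=1/σ₀² and τ_data=n/σ².
Here τ₀ = 1/39.1 = 0.025575 and τ_data = 20/59.7 = 0.335008, so τ_n = 0.360583.
Rearranging for μ₀: μ₀ = (μ_n·τ_n − τ_data·x̄)/τ₀ = (14.5168·0.360583 − 0.335008·16.9) / 0.025575 = -0.427124/0.025575 ≈ -16.7.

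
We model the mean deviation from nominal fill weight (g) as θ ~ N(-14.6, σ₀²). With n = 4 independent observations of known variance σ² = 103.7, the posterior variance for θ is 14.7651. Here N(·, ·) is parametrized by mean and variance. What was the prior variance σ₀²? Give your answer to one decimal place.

For the Normal–Normal model with known σ², precisions add: τ_n = τ₀ + n/σ².
So 1/σ₀² = 1/14.7651 − 4/103.7 = 0.067727 − 0.038573 = 0.029154.
Hence σ₀² = 1/0.029154 ≈ 34.3.

σ₀² = 34.3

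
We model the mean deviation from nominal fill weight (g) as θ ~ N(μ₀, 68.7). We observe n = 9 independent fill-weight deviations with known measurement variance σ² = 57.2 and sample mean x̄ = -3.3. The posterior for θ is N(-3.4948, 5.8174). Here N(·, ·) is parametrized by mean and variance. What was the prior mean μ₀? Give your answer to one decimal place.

μ₀ = -5.6

With known observation variance, the Normal–Normal posterior has precision τ_n = τ₀ + n/σ² and mean μ_n = (τ₀μ₀ + (n/σ²)x̄)/τ_n.
Here τ₀ = 1/68.7 = 0.014556 and τ_data = 9/57.2 = 0.157343, so τ_n = 0.171899.
Rearranging for μ₀: μ₀ = (μ_n·τ_n − τ_data·x̄)/τ₀ = (-3.4948·0.171899 − 0.157343·-3.3) / 0.014556 = -0.081521/0.014556 ≈ -5.6.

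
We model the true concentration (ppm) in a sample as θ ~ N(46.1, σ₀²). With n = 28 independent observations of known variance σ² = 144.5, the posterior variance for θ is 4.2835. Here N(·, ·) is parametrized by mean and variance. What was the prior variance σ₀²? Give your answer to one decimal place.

For the Normal–Normal model with known σ², precisions add: τ_n = τ₀ + n/σ².
So 1/σ₀² = 1/4.2835 − 28/144.5 = 0.233454 − 0.193772 = 0.039682.
Hence σ₀² = 1/0.039682 ≈ 25.2.

σ₀² = 25.2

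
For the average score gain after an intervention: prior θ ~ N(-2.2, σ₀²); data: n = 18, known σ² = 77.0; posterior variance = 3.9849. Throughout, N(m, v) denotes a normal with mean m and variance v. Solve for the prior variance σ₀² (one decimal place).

For the Normal–Normal model with known σ², precisions add: τ_n = τ₀ + n/σ².
So 1/σ₀² = 1/3.9849 − 18/77.0 = 0.250947 − 0.233766 = 0.017181.
Hence σ₀² = 1/0.017181 ≈ 58.2.

σ₀² = 58.2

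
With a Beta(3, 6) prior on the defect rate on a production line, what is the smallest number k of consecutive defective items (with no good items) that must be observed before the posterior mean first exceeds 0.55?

After k defective items and 0 good items the posterior is Beta(3+k, 6), with mean (3+k)/(3+6+k).
Set (3+k)/(9+k) > 0.55 and solve: k > (0.55·9 − 3)/(1 − 0.55) = 4.333.
The smallest integer exceeding 4.333 is 5.

k = 5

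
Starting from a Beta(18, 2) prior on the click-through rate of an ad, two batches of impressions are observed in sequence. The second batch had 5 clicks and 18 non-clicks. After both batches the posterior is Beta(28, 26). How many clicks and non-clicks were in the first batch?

5 clicks and 6 non-clicks

Because Beta–binomial updating is additive in the counts, the combined data contributed (α_post−α_prior, β_post−β_prior) successes and failures.
Total across both batches: 28−18=10 clicks, 26−2=24 non-clicks.
Subtract the second batch: 10−5=5 clicks and 24−18=6 non-clicks.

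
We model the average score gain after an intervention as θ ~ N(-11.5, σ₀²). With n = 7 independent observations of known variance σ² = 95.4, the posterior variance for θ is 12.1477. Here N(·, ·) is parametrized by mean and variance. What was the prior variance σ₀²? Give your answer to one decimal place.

For the Normal–Normal model with known σ², precisions add: τ_n = τ₀ + n/σ².
So 1/σ₀² = 1/12.1477 − 7/95.4 = 0.082320 − 0.073375 = 0.008945.
Hence σ₀² = 1/0.008945 ≈ 111.8.

σ₀² = 111.8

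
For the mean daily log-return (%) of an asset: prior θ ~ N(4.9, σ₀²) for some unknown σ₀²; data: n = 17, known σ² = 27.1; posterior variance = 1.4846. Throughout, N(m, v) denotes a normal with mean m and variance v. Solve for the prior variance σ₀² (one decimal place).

For the Normal–Normal model with known σ², precisions add: τ_n = τ₀ + n/σ².
So 1/σ₀² = 1/1.4846 − 17/27.1 = 0.673582 − 0.627306 = 0.046276.
Hence σ₀² = 1/0.046276 ≈ 21.6.

σ₀² = 21.6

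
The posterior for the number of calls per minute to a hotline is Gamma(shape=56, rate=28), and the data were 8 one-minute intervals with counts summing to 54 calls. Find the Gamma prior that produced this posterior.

Gamma(shape=2, rate=20)

A Gamma(α, β) prior (rate parametrization) on a Poisson rate with n observations summing to S gives posterior Gamma(α+S, β+n).
So α = 56 − 54 = 2 and β = 28 − 8 = 20.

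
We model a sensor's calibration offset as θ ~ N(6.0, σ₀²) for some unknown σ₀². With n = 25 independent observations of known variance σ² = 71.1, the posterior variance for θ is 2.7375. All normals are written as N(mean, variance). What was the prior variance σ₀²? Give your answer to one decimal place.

For the Normal–Normal model with known σ², precisions add: τ_n = τ₀ + n/σ².
So 1/σ₀² = 1/2.7375 − 25/71.1 = 0.365297 − 0.351617 = 0.013680.
Hence σ₀² = 1/0.013680 ≈ 73.1.

σ₀² = 73.1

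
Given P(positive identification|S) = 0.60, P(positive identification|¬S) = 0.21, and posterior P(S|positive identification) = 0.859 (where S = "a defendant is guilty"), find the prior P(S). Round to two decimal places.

Bayes' rule in odds form gives O(S|E) = O(S)·[P(E|S)/P(E|¬S)], hence O(S) = O(S|E)/LR.
Posterior odds = 0.859/(1−0.859) = 6.0922. LR = 0.60/0.21 = 2.8571.
Prior odds = 6.0922/2.8571 = 2.1323, so P(S) = 2.1323/(1+2.1323) ≈ 0.68.

P(S) = 0.68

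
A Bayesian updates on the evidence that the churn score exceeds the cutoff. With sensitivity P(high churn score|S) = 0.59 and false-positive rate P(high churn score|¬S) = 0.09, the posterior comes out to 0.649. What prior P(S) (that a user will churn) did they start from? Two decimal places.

P(S) = 0.22

Bayes' rule in odds form gives O(S|E) = O(S)·[P(E|S)/P(E|¬S)], hence O(S) = O(S|E)/LR.
Posterior odds = 0.649/(1−0.649) = 1.8490. LR = 0.59/0.09 = 6.5556.
Prior odds = 1.8490/6.5556 = 0.2820, so P(S) = 0.2820/(1+0.2820) ≈ 0.22.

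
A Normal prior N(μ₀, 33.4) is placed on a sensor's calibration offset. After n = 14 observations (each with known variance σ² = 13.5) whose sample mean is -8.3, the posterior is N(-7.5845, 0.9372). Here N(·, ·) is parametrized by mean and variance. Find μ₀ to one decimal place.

The posterior mean is a precision-weighted average: μ_n = (τ₀μ₀ + τ_data·x̄)/(τ₀+τ_data), with τ₀=1/σ₀² and τ_data=n/σ².
Here τ₀ = 1/33.4 = 0.029940 and τ_data = 14/13.5 = 1.037037, so τ_n = 1.066977.
Rearranging for μ₀: μ₀ = (μ_n·τ_n − τ_data·x̄)/τ₀ = (-7.5845·1.066977 − 1.037037·-8.3) / 0.029940 = 0.514920/0.029940 ≈ 17.2.

μ₀ = 17.2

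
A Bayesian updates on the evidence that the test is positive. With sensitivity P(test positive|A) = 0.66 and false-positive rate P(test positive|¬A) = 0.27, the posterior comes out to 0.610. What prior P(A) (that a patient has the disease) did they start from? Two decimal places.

Bayes' rule in odds form gives O(A|E) = O(A)·[P(E|A)/P(E|¬A)], hence O(A) = O(A|E)/LR.
Posterior odds = 0.610/(1−0.610) = 1.5641. LR = 0.66/0.27 = 2.4444.
Prior odds = 1.5641/2.4444 = 0.6399, so P(A) = 0.6399/(1+0.6399) ≈ 0.39.

P(A) = 0.39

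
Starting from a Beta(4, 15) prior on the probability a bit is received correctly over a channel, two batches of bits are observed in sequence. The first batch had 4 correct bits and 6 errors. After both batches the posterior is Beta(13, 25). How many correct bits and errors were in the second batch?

5 correct bits and 4 errors

Sequential conjugate updates are equivalent to a single update on the pooled data, so total successes = posterior α − prior α and total failures = posterior β − prior β.
Total across both batches: 13−4=9 correct bits, 25−15=10 errors.
Subtract the first batch: 9−4=5 correct bits and 10−6=4 errors.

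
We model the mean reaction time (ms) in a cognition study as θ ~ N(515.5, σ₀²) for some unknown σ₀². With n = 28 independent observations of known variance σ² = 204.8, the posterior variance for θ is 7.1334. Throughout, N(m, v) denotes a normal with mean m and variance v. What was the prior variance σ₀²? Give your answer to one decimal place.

Posterior precision equals prior precision plus data precision: 1/σ_n² = 1/σ₀² + n/σ².
So 1/σ₀² = 1/7.1334 − 28/204.8 = 0.140186 − 0.136719 = 0.003467.
Hence σ₀² = 1/0.003467 ≈ 288.4.

σ₀² = 288.4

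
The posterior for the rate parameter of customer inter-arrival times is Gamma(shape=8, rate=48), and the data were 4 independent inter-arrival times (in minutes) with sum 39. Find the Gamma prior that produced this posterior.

Gamma(shape=4, rate=9)

For an exponential likelihood with a Gamma(α, β) prior on the rate, n observations with total T give posterior Gamma(α+n, β+T).
So α = 8 − 4 = 4 and β = 48 − 39 = 9.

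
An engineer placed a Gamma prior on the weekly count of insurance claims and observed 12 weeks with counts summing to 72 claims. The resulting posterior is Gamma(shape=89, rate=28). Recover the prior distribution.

Gamma(shape=17, rate=16)

A Gamma(α, β) prior (rate parametrization) on a Poisson rate with n observations summing to S gives posterior Gamma(α+S, β+n).
So α = 89 − 72 = 17 and β = 28 − 12 = 16.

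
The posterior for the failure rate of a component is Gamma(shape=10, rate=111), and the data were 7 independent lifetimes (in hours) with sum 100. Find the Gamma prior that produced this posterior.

Gamma(shape=3, rate=11)

Gamma–exponential conjugacy: posterior shape = α + n, posterior rate = β + Σtᵢ.
So α = 10 − 7 = 3 and β = 111 − 100 = 11.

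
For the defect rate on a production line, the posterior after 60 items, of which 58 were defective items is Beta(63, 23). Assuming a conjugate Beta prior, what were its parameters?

Beta(5, 21)

Under Beta–binomial conjugacy the posterior parameters are (α+s, β+f).
So α = 63 − 58 = 5 and β = 23 − 2 = 21.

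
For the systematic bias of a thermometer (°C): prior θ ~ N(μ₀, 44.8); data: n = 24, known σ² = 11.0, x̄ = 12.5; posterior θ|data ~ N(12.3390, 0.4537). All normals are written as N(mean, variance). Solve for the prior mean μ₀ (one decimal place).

With known observation variance, the Normal–Normal posterior has precision τ_n = τ₀ + n/σ² and mean μ_n = (τ₀μ₀ + (n/σ²)x̄)/τ_n.
Here τ₀ = 1/44.8 = 0.022321 and τ_data = 24/11.0 = 2.181818, so τ_n = 2.204139.
Rearranging for μ₀: μ₀ = (μ_n·τ_n − τ_data·x̄)/τ₀ = (12.3390·2.204139 − 2.181818·12.5) / 0.022321 = -0.075854/0.022321 ≈ -3.4.

μ₀ = -3.4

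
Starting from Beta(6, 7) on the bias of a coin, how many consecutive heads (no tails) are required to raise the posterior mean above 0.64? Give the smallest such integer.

k = 7

After k heads and 0 tails the posterior is Beta(6+k, 7), with mean (6+k)/(6+7+k).
Set (6+k)/(13+k) > 0.64 and solve: k > (0.64·13 − 6)/(1 − 0.64) = 6.444.
The smallest integer exceeding 6.444 is 7.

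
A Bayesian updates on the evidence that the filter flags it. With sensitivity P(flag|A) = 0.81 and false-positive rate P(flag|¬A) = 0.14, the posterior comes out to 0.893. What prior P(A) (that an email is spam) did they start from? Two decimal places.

P(A) = 0.59

In odds form, posterior odds = prior odds × likelihood ratio, so prior odds = posterior odds ÷ LR.
Posterior odds = 0.893/(1−0.893) = 8.3458. LR = 0.81/0.14 = 5.7857.
Prior odds = 8.3458/5.7857 = 1.4425, so P(A) = 1.4425/(1+1.4425) ≈ 0.59.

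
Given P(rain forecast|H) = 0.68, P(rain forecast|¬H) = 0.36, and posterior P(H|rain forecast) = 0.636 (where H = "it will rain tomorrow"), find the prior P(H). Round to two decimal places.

P(H) = 0.48

Bayes' rule in odds form gives O(H|E) = O(H)·[P(E|H)/P(E|¬H)], hence O(H) = O(H|E)/LR.
Posterior odds = 0.636/(1−0.636) = 1.7473. LR = 0.68/0.36 = 1.8889.
Prior odds = 1.7473/1.8889 = 0.9250, so P(H) = 0.9250/(1+0.9250) ≈ 0.48.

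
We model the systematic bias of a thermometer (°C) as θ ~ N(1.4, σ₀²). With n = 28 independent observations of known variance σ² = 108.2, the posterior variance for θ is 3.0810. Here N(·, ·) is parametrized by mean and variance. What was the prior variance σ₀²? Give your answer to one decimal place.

For the Normal–Normal model with known σ², precisions add: τ_n = τ₀ + n/σ².
So 1/σ₀² = 1/3.0810 − 28/108.2 = 0.324570 − 0.258780 = 0.065790.
Hence σ₀² = 1/0.065790 ≈ 15.2.

σ₀² = 15.2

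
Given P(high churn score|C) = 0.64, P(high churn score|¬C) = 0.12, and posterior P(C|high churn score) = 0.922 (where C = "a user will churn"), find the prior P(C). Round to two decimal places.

In odds form, posterior odds = prior odds × likelihood ratio, so prior odds = posterior odds ÷ LR.
Posterior odds = 0.922/(1−0.922) = 11.8205. LR = 0.64/0.12 = 5.3333.
Prior odds = 11.8205/5.3333 = 2.2164, so P(C) = 2.2164/(1+2.2164) ≈ 0.69.

P(C) = 0.69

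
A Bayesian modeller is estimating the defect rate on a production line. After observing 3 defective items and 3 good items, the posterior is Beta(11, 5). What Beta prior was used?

Beta(8, 2)

A Beta(α, β) prior with s successes and f failures in binomial data gives a Beta(α+s, β+f) posterior.
Subtract the data counts: 11−3=8, 5−3=2.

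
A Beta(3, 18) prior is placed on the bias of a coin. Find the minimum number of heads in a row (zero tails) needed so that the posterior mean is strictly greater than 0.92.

After k heads and 0 tails the posterior is Beta(3+k, 18), with mean (3+k)/(3+18+k).
Set (3+k)/(21+k) > 0.92 and solve: k > (0.92·21 − 3)/(1 − 0.92) = 204.000.
The smallest integer exceeding 204.000 is 205.

k = 205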